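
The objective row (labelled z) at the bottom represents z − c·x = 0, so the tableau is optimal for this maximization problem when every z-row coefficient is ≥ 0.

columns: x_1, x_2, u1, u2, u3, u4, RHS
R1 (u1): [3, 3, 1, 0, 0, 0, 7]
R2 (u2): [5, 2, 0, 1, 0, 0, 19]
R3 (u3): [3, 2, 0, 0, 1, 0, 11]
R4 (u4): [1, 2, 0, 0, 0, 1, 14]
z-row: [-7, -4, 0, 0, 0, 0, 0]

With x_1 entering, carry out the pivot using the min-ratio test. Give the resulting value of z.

Ratio test on column x_1 — row 1: 7/3 = 7/3; row 2: 19/5 = 19/5; row 3: 11/3 = 11/3; row 4: 14/1 = 14. Minimum is 7/3 at row 1 (u1 leaves); pivot element 3.
Pivot on row 1; the z-row RHS becomes 0 − (-7)·(7/3) = 49/3.

49/3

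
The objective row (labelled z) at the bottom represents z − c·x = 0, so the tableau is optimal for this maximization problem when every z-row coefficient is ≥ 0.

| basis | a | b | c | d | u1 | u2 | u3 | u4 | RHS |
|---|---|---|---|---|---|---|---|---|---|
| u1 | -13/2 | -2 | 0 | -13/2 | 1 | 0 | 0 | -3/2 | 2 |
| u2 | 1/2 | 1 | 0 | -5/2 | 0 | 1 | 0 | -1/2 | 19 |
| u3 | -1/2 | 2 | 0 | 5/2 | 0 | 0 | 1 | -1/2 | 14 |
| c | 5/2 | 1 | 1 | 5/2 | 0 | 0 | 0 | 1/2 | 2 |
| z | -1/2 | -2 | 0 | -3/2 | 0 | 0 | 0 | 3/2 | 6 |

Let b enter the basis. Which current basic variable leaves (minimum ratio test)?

Column b entries and ratios — u1: -2 ≤ 0, skip; u2: 19/1 = 19; u3: 14/2 = 7; c: 2/1 = 2.
Smallest ratio is 2 in the row of c, so c leaves.

c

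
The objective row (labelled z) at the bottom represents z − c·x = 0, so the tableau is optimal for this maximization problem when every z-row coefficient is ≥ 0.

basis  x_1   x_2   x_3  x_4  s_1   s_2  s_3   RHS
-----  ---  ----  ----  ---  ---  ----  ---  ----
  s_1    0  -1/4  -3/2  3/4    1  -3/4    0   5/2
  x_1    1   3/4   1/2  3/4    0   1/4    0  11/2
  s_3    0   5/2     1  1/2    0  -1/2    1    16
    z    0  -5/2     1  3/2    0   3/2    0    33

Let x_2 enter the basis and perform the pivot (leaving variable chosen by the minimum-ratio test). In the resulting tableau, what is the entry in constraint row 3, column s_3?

Ratio test on column x_2 — row 1: entry -1/4 ≤ 0; row 2: (11/2)/(3/4) = 22/3; row 3: 16/(5/2) = 32/5. Minimum is 32/5 at row 3 (s_3 leaves); pivot element 5/2.
Divide row 3 by 5/2; eliminate column x_2 from the other rows.
In the new row 3, the s_3 entry is the old entry divided by the pivot: 1/(5/2) = 2/5.

2/5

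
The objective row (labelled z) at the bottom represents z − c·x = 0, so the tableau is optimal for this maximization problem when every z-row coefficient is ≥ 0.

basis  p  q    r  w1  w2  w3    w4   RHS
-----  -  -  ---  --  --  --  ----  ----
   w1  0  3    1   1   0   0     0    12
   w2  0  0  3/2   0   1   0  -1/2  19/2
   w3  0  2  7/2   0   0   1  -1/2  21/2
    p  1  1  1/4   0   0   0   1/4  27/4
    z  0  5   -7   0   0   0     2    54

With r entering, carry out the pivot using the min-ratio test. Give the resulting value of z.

75

Ratio test on column r — row 1: 12/1 = 12; row 2: (19/2)/(3/2) = 19/3; row 3: (21/2)/(7/2) = 3; row 4: (27/4)/(1/4) = 27. Minimum is 3 at row 3 (w3 leaves); pivot element 7/2.
Pivot on row 3; the z-row RHS becomes 54 − (-7)·3 = 75.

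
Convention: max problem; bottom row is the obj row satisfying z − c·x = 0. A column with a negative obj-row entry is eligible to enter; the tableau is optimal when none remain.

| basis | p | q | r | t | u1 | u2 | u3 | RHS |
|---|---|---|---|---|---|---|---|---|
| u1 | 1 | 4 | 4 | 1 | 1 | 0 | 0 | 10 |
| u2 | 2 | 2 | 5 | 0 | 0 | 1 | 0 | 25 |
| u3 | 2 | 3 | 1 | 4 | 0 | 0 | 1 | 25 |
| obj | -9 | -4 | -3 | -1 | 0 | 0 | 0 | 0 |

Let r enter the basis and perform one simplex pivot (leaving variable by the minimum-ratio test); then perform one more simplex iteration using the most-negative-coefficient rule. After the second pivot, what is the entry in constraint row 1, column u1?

1

Ratio test on column r — row 1: 10/4 = 5/2; row 2: 25/5 = 5; row 3: 25/1 = 25. Minimum is 5/2 at row 1 (u1 leaves); pivot element 4.
Divide row 1 by 4; eliminate column r from the other rows.
Second iteration: most negative obj-row entry is -33/4 in column p, so p enters.
Ratio test on column p — row 1: (5/2)/(1/4) = 10; row 2: (25/2)/(3/4) = 50/3; row 3: (45/2)/(7/4) = 90/7. Minimum is 10 at row 1 (r leaves); pivot element 1/4.
Divide row 1 by 1/4; eliminate column p from the other rows.
After both pivots, the entry at constraint row 1, column u1 is 1.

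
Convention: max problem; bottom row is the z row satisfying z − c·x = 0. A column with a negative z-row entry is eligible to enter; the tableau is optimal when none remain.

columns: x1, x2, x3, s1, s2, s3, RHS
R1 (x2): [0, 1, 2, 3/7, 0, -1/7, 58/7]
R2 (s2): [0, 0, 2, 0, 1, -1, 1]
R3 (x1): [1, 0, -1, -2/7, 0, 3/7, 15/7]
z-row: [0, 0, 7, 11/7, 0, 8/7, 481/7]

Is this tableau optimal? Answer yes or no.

yes

Every z-row coefficient is ≥ 0, so the tableau is optimal.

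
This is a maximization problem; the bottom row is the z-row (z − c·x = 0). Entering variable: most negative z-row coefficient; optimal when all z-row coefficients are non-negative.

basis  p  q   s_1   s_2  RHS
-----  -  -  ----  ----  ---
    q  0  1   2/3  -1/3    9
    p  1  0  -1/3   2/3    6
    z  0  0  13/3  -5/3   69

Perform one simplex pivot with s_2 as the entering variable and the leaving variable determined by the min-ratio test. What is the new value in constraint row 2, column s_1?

-1/2

Ratio test on column s_2 — row 1: entry -1/3 ≤ 0; row 2: 6/(2/3) = 9. Minimum is 9 at row 2 (p leaves); pivot element 2/3.
Divide row 2 by 2/3; eliminate column s_2 from the other rows.
In the new row 2, the s_1 entry is the old entry divided by the pivot: (-1/3)/(2/3) = -1/2.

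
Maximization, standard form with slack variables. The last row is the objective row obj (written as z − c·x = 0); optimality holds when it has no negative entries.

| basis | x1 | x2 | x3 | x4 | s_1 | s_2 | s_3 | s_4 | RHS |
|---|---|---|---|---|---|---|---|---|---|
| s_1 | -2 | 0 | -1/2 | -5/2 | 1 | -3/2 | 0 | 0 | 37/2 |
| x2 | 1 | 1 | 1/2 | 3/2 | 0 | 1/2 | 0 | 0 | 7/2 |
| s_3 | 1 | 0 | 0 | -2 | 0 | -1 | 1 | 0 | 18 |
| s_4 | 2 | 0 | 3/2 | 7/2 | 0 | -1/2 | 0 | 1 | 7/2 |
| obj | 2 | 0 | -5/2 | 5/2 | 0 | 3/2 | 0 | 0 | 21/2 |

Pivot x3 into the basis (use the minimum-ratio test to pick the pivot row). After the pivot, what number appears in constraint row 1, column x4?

-4/3

Ratio test on column x3 — row 1: entry -1/2 ≤ 0; row 2: (7/2)/(1/2) = 7; row 3: entry 0 ≤ 0; row 4: (7/2)/(3/2) = 7/3. Minimum is 7/3 at row 4 (s_4 leaves); pivot element 3/2.
Divide row 4 by 3/2; eliminate column x3 from the other rows.
Row 1 update in column x4: -5/2 − (-1/2)·(7/3) = -4/3.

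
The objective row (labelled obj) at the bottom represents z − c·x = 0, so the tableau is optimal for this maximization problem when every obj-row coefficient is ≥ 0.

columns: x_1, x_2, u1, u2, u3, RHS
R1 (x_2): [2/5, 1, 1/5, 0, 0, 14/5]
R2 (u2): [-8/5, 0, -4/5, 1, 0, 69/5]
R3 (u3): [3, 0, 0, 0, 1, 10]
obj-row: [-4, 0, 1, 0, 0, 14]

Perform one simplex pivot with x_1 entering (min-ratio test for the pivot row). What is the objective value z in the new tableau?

Ratio test on column x_1 — row 1: (14/5)/(2/5) = 7; row 2: entry -8/5 ≤ 0; row 3: 10/3 = 10/3. Minimum is 10/3 at row 3 (u3 leaves); pivot element 3.
Pivot on row 3; the obj-row RHS becomes 14 − (-4)·(10/3) = 82/3.

82/3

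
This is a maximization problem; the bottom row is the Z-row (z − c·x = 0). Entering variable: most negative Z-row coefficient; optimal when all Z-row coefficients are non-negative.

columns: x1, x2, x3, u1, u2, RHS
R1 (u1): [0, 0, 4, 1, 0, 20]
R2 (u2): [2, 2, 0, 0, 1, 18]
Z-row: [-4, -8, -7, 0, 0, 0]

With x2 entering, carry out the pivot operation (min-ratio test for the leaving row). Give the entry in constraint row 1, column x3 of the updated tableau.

4

Ratio test on column x2 — row 1: entry 0 ≤ 0; row 2: 18/2 = 9. Minimum is 9 at row 2 (u2 leaves); pivot element 2.
Divide row 2 by 2; eliminate column x2 from the other rows.
Row 1 update in column x3: 4 − 0·0 = 4.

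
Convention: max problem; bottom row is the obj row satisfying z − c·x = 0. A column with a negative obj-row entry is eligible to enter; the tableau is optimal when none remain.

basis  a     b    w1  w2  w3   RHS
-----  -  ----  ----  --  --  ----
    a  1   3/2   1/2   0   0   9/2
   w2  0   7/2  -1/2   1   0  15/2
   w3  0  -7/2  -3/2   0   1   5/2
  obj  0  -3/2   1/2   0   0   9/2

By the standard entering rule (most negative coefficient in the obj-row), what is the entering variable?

b

Negative obj-row entries: b: -3/2.
The most negative is -3/2 in column b, so b enters.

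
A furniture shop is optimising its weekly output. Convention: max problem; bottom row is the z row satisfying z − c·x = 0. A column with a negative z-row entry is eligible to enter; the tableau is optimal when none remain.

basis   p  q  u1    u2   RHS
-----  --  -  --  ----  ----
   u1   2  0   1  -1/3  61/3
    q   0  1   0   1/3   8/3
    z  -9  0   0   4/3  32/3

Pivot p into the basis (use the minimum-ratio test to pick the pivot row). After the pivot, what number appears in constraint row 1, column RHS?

Ratio test on column p — row 1: (61/3)/2 = 61/6; row 2: entry 0 ≤ 0. Minimum is 61/6 at row 1 (u1 leaves); pivot element 2.
Divide row 1 by 2; eliminate column p from the other rows.
In the new row 1, the RHS entry is the old entry divided by the pivot: (61/3)/2 = 61/6.

61/6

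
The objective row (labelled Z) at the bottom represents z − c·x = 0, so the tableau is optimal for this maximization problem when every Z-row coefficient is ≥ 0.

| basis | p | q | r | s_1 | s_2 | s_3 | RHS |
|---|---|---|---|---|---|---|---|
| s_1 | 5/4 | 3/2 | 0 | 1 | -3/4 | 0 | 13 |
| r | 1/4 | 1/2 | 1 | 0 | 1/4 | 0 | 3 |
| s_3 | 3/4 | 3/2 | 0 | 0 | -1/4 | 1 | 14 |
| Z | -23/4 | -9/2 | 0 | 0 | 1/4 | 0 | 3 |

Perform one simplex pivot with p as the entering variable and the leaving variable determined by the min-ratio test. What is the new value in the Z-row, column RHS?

Ratio test on column p — row 1: 13/(5/4) = 52/5; row 2: 3/(1/4) = 12; row 3: 14/(3/4) = 56/3. Minimum is 52/5 at row 1 (s_1 leaves); pivot element 5/4.
Divide row 1 by 5/4; eliminate column p from the other rows.
Z-row update in column RHS: 3 − (-23/4)·(52/5) = 314/5.

314/5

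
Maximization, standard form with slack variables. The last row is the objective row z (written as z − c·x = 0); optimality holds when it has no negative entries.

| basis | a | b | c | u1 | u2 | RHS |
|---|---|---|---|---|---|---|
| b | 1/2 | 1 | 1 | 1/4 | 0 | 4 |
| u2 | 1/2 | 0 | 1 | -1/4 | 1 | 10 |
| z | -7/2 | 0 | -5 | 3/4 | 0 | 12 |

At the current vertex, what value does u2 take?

u2 is basic (row 2); its value is the RHS of that row, 10.

10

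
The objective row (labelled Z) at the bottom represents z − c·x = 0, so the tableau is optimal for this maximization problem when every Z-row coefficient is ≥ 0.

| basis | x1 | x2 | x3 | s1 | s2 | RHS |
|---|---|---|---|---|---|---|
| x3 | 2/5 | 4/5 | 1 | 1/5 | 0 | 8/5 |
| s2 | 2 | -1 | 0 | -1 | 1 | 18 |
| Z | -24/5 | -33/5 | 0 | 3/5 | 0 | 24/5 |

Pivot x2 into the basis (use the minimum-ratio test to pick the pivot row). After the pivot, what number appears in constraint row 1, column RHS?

Ratio test on column x2 — row 1: (8/5)/(4/5) = 2; row 2: entry -1 ≤ 0. Minimum is 2 at row 1 (x3 leaves); pivot element 4/5.
Divide row 1 by 4/5; eliminate column x2 from the other rows.
In the new row 1, the RHS entry is the old entry divided by the pivot: (8/5)/(4/5) = 2.

2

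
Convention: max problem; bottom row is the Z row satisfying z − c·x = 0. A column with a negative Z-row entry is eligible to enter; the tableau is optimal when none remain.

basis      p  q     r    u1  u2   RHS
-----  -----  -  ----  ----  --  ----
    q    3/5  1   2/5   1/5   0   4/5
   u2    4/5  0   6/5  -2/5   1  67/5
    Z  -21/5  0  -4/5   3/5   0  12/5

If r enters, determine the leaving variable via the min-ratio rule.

q

Column r entries and ratios — q: (4/5)/(2/5) = 2; u2: (67/5)/(6/5) = 67/6.
Smallest ratio is 2 in the row of q, so q leaves.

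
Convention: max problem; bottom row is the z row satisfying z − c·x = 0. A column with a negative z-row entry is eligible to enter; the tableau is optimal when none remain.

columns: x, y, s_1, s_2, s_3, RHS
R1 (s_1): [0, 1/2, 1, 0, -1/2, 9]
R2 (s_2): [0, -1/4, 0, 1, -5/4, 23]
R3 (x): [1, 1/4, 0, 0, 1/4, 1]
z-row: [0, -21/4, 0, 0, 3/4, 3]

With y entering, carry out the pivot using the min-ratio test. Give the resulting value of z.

Ratio test on column y — row 1: 9/(1/2) = 18; row 2: entry -1/4 ≤ 0; row 3: 1/(1/4) = 4. Minimum is 4 at row 3 (x leaves); pivot element 1/4.
Pivot on row 3; the z-row RHS becomes 3 − (-21/4)·4 = 24.

24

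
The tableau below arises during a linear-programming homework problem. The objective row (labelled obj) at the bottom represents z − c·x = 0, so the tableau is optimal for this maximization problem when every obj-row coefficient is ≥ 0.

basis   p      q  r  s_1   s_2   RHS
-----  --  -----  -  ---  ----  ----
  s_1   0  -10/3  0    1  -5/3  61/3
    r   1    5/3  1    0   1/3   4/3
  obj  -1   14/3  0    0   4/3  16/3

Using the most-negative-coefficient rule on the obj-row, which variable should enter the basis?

p

Negative obj-row entries: p: -1.
The most negative is -1 in column p, so p enters.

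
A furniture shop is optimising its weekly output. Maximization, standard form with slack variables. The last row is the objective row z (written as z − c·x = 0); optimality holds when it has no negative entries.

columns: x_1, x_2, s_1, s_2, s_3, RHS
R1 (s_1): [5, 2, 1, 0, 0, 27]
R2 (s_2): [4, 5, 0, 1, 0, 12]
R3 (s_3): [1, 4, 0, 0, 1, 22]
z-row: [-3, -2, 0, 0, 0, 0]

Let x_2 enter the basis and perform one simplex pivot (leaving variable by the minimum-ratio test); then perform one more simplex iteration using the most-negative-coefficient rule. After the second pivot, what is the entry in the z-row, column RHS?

Ratio test on column x_2 — row 1: 27/2 = 27/2; row 2: 12/5 = 12/5; row 3: 22/4 = 11/2. Minimum is 12/5 at row 2 (s_2 leaves); pivot element 5.
Divide row 2 by 5; eliminate column x_2 from the other rows.
Second iteration: most negative z-row entry is -7/5 in column x_1, so x_1 enters.
Ratio test on column x_1 — row 1: (111/5)/(17/5) = 111/17; row 2: (12/5)/(4/5) = 3; row 3: entry -11/5 ≤ 0. Minimum is 3 at row 2 (x_2 leaves); pivot element 4/5.
Divide row 2 by 4/5; eliminate column x_1 from the other rows.
After both pivots, the entry at the z-row, column RHS is 9.

9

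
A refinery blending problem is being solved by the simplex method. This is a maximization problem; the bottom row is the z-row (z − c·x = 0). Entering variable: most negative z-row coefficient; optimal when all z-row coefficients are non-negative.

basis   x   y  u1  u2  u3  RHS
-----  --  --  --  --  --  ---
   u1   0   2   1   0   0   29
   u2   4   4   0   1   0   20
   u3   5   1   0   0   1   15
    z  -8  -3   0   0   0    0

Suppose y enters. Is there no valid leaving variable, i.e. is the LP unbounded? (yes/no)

Column y has positive entries in row(s) 1, 2, 3, so the ratio test bounds it — not unbounded.

no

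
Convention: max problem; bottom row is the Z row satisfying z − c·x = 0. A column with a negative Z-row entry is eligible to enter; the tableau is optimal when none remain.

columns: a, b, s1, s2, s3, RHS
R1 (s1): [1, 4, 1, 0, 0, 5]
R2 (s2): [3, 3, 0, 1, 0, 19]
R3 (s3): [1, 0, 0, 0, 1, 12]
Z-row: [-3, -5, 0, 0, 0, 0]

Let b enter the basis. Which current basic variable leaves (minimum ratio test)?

s1

Column b entries and ratios — s1: 5/4 = 5/4; s2: 19/3 = 19/3; s3: 0 ≤ 0, skip.
Smallest ratio is 5/4 in the row of s1, so s1 leaves.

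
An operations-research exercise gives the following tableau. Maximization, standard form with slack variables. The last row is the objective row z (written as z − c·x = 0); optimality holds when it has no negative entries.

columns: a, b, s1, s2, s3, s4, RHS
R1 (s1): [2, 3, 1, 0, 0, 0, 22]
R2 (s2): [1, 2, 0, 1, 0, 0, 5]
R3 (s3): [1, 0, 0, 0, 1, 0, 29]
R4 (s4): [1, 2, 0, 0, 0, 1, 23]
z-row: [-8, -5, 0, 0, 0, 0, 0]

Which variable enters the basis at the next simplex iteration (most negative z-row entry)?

Negative z-row entries: a: -8, b: -5.
The most negative is -8 in column a, so a enters.

a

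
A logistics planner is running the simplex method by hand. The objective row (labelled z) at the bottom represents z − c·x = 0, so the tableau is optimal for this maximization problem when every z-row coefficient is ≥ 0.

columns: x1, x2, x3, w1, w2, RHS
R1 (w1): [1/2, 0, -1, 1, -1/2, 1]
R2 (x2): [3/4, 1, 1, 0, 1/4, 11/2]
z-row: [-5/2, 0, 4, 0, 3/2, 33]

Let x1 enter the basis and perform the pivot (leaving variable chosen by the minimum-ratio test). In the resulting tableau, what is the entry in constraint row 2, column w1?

Ratio test on column x1 — row 1: 1/(1/2) = 2; row 2: (11/2)/(3/4) = 22/3. Minimum is 2 at row 1 (w1 leaves); pivot element 1/2.
Divide row 1 by 1/2; eliminate column x1 from the other rows.
Row 2 update in column w1: 0 − (3/4)·2 = -3/2.

-3/2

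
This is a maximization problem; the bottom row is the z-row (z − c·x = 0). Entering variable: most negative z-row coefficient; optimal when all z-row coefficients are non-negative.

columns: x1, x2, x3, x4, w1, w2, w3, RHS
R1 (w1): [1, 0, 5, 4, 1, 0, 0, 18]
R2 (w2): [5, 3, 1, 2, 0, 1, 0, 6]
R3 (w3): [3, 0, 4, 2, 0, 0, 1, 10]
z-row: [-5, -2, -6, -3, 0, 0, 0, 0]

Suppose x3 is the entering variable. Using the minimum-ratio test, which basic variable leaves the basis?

Column x3 entries and ratios — w1: 18/5 = 18/5; w2: 6/1 = 6; w3: 10/4 = 5/2.
Smallest ratio is 5/2 in the row of w3, so w3 leaves.

w3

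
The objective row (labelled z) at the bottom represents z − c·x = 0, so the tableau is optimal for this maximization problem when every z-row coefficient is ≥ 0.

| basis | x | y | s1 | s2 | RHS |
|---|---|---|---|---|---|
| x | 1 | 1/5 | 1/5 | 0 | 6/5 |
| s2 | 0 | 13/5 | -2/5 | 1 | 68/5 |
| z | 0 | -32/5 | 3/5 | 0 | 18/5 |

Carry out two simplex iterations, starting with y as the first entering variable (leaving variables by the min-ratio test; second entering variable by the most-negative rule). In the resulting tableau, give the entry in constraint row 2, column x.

Ratio test on column y — row 1: (6/5)/(1/5) = 6; row 2: (68/5)/(13/5) = 68/13. Minimum is 68/13 at row 2 (s2 leaves); pivot element 13/5.
Divide row 2 by 13/5; eliminate column y from the other rows.
Second iteration: most negative z-row entry is -5/13 in column s1, so s1 enters.
Ratio test on column s1 — row 1: (2/13)/(3/13) = 2/3; row 2: entry -2/13 ≤ 0. Minimum is 2/3 at row 1 (x leaves); pivot element 3/13.
Divide row 1 by 3/13; eliminate column s1 from the other rows.
After both pivots, the entry at constraint row 2, column x is 2/3.

2/3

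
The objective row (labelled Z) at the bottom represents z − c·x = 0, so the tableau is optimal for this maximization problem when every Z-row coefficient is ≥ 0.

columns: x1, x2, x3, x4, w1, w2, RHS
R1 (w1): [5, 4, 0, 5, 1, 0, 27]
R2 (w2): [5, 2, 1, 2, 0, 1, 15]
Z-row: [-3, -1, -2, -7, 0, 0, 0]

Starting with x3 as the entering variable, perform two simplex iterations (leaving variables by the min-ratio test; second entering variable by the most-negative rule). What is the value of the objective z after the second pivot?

Ratio test on column x3 — row 1: entry 0 ≤ 0; row 2: 15/1 = 15. Minimum is 15 at row 2 (w2 leaves); pivot element 1.
Pivot on row 2; the Z-row RHS becomes 0 − (-2)·15 = 30.
Next entering variable (most negative Z-row entry -3): x4.
Ratio test on column x4 — row 1: 27/5 = 27/5; row 2: 15/2 = 15/2. Minimum is 27/5 at row 1 (w1 leaves); pivot element 5.
After the second pivot the Z-row RHS is 30 − (-3)·(27/5) = 231/5.

231/5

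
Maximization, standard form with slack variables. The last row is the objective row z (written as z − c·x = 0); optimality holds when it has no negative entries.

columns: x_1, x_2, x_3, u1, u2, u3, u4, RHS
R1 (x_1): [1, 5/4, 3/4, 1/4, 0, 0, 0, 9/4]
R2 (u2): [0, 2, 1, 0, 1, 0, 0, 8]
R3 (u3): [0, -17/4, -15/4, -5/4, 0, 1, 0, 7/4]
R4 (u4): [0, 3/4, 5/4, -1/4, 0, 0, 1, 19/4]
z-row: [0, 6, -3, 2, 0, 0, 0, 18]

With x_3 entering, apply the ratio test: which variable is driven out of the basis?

x_1

Column x_3 entries and ratios — x_1: (9/4)/(3/4) = 3; u2: 8/1 = 8; u3: -15/4 ≤ 0, skip; u4: (19/4)/(5/4) = 19/5.
Smallest ratio is 3 in the row of x_1, so x_1 leaves.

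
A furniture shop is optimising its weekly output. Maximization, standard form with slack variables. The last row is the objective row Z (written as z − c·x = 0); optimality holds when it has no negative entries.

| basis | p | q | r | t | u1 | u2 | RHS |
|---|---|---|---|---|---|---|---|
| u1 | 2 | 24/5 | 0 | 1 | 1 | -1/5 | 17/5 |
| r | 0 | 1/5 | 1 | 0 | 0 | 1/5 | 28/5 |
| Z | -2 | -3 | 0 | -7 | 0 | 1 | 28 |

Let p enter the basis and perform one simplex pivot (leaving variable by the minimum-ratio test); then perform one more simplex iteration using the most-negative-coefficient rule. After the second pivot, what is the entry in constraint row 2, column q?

Ratio test on column p — row 1: (17/5)/2 = 17/10; row 2: entry 0 ≤ 0. Minimum is 17/10 at row 1 (u1 leaves); pivot element 2.
Divide row 1 by 2; eliminate column p from the other rows.
Second iteration: most negative Z-row entry is -6 in column t, so t enters.
Ratio test on column t — row 1: (17/10)/(1/2) = 17/5; row 2: entry 0 ≤ 0. Minimum is 17/5 at row 1 (p leaves); pivot element 1/2.
Divide row 1 by 1/2; eliminate column t from the other rows.
After both pivots, the entry at constraint row 2, column q is 1/5.

1/5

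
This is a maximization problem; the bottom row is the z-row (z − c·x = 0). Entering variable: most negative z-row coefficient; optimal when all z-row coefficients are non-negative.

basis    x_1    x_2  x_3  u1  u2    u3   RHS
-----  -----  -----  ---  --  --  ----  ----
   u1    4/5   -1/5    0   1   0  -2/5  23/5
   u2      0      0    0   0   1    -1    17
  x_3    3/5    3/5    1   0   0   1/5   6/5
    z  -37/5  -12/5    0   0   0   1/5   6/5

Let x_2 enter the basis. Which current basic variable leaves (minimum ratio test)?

x_3

Column x_2 entries and ratios — u1: -1/5 ≤ 0, skip; u2: 0 ≤ 0, skip; x_3: (6/5)/(3/5) = 2.
Smallest ratio is 2 in the row of x_3, so x_3 leaves.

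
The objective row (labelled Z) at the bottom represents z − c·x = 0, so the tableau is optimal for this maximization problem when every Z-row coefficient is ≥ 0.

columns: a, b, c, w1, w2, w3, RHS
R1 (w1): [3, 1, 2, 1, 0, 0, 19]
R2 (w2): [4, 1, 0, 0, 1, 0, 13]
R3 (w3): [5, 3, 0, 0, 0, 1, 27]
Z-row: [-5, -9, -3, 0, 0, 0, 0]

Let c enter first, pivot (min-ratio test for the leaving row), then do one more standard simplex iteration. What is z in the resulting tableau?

Ratio test on column c — row 1: 19/2 = 19/2; row 2: entry 0 ≤ 0; row 3: entry 0 ≤ 0. Minimum is 19/2 at row 1 (w1 leaves); pivot element 2.
Pivot on row 1; the Z-row RHS becomes 0 − (-3)·(19/2) = 57/2.
Next entering variable (most negative Z-row entry -15/2): b.
Ratio test on column b — row 1: (19/2)/(1/2) = 19; row 2: 13/1 = 13; row 3: 27/3 = 9. Minimum is 9 at row 3 (w3 leaves); pivot element 3.
After the second pivot the Z-row RHS is 57/2 − (-15/2)·9 = 96.

96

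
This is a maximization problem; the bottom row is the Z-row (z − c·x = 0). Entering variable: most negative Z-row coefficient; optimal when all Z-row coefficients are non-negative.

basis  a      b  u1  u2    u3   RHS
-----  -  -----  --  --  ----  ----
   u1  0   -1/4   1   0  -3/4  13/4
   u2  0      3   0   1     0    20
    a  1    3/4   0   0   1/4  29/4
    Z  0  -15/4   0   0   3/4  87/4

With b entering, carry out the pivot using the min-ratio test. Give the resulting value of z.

Ratio test on column b — row 1: entry -1/4 ≤ 0; row 2: 20/3 = 20/3; row 3: (29/4)/(3/4) = 29/3. Minimum is 20/3 at row 2 (u2 leaves); pivot element 3.
Pivot on row 2; the Z-row RHS becomes 87/4 − (-15/4)·(20/3) = 187/4.

187/4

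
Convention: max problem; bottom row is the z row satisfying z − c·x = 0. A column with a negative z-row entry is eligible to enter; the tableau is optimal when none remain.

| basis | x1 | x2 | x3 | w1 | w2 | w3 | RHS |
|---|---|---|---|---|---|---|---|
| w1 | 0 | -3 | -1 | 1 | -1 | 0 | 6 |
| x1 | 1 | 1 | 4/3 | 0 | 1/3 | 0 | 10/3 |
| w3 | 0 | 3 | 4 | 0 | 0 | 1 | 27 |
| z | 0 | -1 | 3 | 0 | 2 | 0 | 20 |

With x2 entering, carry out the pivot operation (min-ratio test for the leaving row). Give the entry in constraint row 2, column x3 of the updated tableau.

Ratio test on column x2 — row 1: entry -3 ≤ 0; row 2: (10/3)/1 = 10/3; row 3: 27/3 = 9. Minimum is 10/3 at row 2 (x1 leaves); pivot element 1.
Divide row 2 by 1; eliminate column x2 from the other rows.
In the new row 2, the x3 entry is the old entry divided by the pivot: (4/3)/1 = 4/3.

4/3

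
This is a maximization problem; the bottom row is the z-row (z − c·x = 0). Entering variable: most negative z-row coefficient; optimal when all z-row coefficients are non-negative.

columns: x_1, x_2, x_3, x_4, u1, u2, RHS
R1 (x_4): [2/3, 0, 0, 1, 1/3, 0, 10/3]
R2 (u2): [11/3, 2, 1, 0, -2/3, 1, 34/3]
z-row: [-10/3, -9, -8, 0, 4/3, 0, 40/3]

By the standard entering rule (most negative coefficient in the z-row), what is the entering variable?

x_2

Negative z-row entries: x_1: -10/3, x_2: -9, x_3: -8.
The most negative is -9 in column x_2, so x_2 enters.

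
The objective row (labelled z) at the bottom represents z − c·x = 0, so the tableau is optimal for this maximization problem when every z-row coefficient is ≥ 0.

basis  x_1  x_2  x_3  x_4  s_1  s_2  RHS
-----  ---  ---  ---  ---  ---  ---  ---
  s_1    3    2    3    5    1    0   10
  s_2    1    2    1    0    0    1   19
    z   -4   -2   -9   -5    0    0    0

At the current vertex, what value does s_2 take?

19

s_2 is basic (row 2); its value is the RHS of that row, 19.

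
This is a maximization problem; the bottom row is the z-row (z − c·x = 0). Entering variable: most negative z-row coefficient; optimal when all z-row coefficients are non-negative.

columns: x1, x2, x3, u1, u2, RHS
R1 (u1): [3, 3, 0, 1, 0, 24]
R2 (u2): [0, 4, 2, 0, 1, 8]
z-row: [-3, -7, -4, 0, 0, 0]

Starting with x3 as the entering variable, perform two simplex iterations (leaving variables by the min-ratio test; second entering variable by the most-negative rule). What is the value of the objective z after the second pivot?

Ratio test on column x3 — row 1: entry 0 ≤ 0; row 2: 8/2 = 4. Minimum is 4 at row 2 (u2 leaves); pivot element 2.
Pivot on row 2; the z-row RHS becomes 0 − (-4)·4 = 16.
Next entering variable (most negative z-row entry -3): x1.
Ratio test on column x1 — row 1: 24/3 = 8; row 2: entry 0 ≤ 0. Minimum is 8 at row 1 (u1 leaves); pivot element 3.
After the second pivot the z-row RHS is 16 − (-3)·8 = 40.

40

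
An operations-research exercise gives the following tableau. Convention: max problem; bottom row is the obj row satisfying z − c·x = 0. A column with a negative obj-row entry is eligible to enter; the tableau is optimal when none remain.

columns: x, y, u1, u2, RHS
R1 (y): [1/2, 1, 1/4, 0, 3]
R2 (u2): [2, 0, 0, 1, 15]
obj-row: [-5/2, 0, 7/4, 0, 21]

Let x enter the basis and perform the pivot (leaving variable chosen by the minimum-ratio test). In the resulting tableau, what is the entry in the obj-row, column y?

5

Ratio test on column x — row 1: 3/(1/2) = 6; row 2: 15/2 = 15/2. Minimum is 6 at row 1 (y leaves); pivot element 1/2.
Divide row 1 by 1/2; eliminate column x from the other rows.
obj-row update in column y: 0 − (-5/2)·2 = 5.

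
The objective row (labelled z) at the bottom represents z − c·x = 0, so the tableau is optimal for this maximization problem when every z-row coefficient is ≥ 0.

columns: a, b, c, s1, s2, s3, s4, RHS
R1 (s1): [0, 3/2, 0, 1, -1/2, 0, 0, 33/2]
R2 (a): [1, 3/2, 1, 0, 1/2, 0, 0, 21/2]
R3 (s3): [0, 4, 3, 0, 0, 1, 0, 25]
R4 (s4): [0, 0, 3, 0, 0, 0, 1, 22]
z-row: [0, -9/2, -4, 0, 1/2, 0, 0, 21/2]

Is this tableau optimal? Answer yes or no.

no

The z-row has a negative entry -9/2 in column b, so it is not optimal.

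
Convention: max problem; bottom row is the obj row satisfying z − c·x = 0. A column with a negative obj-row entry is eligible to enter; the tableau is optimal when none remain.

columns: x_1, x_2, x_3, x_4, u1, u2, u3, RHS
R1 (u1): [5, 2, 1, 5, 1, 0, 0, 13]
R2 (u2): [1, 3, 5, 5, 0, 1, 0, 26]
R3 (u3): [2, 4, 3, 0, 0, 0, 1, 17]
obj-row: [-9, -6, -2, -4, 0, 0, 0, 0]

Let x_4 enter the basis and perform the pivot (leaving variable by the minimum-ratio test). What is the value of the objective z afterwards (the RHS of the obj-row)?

Ratio test on column x_4 — row 1: 13/5 = 13/5; row 2: 26/5 = 26/5; row 3: entry 0 ≤ 0. Minimum is 13/5 at row 1 (u1 leaves); pivot element 5.
Pivot on row 1; the obj-row RHS becomes 0 − (-4)·(13/5) = 52/5.

52/5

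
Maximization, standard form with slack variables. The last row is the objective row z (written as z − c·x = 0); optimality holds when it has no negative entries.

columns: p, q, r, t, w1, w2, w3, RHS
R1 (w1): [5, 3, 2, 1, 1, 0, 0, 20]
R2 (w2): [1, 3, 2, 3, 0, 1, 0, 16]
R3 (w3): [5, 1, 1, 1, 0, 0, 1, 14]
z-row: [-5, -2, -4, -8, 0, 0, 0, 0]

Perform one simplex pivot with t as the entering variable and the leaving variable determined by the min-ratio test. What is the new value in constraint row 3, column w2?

-1/3

Ratio test on column t — row 1: 20/1 = 20; row 2: 16/3 = 16/3; row 3: 14/1 = 14. Minimum is 16/3 at row 2 (w2 leaves); pivot element 3.
Divide row 2 by 3; eliminate column t from the other rows.
Row 3 update in column w2: 0 − 1·(1/3) = -1/3.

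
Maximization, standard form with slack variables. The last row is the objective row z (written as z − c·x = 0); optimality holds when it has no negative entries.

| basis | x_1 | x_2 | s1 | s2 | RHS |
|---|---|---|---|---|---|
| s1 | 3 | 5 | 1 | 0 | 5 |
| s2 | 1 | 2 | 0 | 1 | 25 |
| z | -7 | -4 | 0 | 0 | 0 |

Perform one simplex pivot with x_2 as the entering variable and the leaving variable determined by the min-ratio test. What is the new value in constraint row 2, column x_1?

-1/5

Ratio test on column x_2 — row 1: 5/5 = 1; row 2: 25/2 = 25/2. Minimum is 1 at row 1 (s1 leaves); pivot element 5.
Divide row 1 by 5; eliminate column x_2 from the other rows.
Row 2 update in column x_1: 1 − 2·(3/5) = -1/5.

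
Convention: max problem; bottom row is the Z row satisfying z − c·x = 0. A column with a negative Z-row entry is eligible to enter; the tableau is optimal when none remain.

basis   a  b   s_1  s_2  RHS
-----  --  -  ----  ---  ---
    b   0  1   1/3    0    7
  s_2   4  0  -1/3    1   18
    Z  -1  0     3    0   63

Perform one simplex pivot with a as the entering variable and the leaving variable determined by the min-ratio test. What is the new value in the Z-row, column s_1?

35/12

Ratio test on column a — row 1: entry 0 ≤ 0; row 2: 18/4 = 9/2. Minimum is 9/2 at row 2 (s_2 leaves); pivot element 4.
Divide row 2 by 4; eliminate column a from the other rows.
Z-row update in column s_1: 3 − (-1)·(-1/12) = 35/12.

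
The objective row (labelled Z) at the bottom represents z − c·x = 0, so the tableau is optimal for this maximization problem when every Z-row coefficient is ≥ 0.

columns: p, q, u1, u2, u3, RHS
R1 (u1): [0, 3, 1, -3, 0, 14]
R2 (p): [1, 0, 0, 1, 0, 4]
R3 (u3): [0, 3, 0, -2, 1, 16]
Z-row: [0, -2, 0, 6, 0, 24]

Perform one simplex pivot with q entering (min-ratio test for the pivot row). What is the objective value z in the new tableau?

100/3

Ratio test on column q — row 1: 14/3 = 14/3; row 2: entry 0 ≤ 0; row 3: 16/3 = 16/3. Minimum is 14/3 at row 1 (u1 leaves); pivot element 3.
Pivot on row 1; the Z-row RHS becomes 24 − (-2)·(14/3) = 100/3.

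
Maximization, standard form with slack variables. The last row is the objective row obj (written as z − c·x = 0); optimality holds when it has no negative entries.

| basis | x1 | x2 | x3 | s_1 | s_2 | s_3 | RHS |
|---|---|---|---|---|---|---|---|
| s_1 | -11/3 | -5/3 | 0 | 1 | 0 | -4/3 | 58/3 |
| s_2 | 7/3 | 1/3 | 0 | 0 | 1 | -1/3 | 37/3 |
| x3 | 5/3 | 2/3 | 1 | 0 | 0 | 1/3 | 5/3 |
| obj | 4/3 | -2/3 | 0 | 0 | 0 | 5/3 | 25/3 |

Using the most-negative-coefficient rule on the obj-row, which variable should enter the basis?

x2

Negative obj-row entries: x2: -2/3.
The most negative is -2/3 in column x2, so x2 enters.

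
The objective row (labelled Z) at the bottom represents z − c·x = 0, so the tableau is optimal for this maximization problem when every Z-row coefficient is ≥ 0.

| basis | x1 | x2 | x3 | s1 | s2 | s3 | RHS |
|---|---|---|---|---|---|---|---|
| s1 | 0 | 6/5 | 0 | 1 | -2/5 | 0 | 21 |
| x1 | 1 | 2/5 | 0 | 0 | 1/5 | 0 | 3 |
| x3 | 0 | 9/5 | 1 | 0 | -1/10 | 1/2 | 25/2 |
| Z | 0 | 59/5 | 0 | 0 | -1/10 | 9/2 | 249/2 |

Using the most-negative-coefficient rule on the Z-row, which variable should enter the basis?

Negative Z-row entries: s2: -1/10.
The most negative is -1/10 in column s2, so s2 enters.

s2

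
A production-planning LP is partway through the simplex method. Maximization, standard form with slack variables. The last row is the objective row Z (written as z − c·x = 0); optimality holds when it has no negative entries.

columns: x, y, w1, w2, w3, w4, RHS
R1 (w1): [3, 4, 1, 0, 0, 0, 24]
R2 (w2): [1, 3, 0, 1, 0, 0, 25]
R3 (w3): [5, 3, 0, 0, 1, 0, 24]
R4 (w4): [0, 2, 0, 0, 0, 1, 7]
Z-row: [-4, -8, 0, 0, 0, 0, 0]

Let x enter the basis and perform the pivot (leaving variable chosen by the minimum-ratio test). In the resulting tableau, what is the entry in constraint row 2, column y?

12/5

Ratio test on column x — row 1: 24/3 = 8; row 2: 25/1 = 25; row 3: 24/5 = 24/5; row 4: entry 0 ≤ 0. Minimum is 24/5 at row 3 (w3 leaves); pivot element 5.
Divide row 3 by 5; eliminate column x from the other rows.
Row 2 update in column y: 3 − 1·(3/5) = 12/5.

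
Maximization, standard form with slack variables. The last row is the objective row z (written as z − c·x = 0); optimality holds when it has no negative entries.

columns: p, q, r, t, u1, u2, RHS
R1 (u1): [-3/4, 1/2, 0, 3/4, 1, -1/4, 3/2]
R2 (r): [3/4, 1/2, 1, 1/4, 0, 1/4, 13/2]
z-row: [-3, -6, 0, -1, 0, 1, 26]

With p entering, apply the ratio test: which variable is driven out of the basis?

r

Column p entries and ratios — u1: -3/4 ≤ 0, skip; r: (13/2)/(3/4) = 26/3.
Smallest ratio is 26/3 in the row of r, so r leaves.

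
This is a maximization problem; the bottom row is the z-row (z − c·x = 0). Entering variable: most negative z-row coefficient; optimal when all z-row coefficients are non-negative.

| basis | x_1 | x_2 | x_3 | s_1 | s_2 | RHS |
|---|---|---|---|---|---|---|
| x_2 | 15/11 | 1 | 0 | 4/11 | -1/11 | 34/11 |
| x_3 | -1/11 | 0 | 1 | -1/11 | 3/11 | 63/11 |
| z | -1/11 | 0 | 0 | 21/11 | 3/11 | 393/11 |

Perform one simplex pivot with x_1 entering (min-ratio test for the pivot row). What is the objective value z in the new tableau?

Ratio test on column x_1 — row 1: (34/11)/(15/11) = 34/15; row 2: entry -1/11 ≤ 0. Minimum is 34/15 at row 1 (x_2 leaves); pivot element 15/11.
Pivot on row 1; the z-row RHS becomes 393/11 − (-1/11)·(34/15) = 539/15.

539/15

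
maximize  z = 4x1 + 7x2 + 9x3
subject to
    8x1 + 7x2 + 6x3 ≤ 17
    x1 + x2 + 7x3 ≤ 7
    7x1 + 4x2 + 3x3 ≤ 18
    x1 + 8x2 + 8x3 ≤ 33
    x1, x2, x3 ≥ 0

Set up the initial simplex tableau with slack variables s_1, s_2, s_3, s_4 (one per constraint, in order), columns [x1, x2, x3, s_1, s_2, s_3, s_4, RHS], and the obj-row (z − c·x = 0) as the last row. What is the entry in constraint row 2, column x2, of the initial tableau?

Constraint 2 has coefficient 1 on x2.

1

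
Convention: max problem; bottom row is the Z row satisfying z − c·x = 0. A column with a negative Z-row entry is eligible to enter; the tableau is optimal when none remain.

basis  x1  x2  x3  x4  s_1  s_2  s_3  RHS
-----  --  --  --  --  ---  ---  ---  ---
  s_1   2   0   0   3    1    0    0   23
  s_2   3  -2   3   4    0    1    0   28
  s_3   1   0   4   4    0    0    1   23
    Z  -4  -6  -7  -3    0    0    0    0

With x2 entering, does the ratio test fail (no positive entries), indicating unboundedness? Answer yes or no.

yes

Every constraint-row entry in column x2 is ≤ 0, so increasing x2 is unbounded.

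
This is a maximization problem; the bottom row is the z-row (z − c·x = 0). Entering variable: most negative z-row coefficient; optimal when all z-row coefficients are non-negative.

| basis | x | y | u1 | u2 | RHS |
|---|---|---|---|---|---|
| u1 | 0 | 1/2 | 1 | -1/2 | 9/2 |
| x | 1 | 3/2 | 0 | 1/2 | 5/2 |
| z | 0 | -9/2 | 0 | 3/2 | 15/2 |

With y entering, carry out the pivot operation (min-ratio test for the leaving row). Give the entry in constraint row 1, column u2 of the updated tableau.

-2/3

Ratio test on column y — row 1: (9/2)/(1/2) = 9; row 2: (5/2)/(3/2) = 5/3. Minimum is 5/3 at row 2 (x leaves); pivot element 3/2.
Divide row 2 by 3/2; eliminate column y from the other rows.
Row 1 update in column u2: -1/2 − (1/2)·(1/3) = -2/3.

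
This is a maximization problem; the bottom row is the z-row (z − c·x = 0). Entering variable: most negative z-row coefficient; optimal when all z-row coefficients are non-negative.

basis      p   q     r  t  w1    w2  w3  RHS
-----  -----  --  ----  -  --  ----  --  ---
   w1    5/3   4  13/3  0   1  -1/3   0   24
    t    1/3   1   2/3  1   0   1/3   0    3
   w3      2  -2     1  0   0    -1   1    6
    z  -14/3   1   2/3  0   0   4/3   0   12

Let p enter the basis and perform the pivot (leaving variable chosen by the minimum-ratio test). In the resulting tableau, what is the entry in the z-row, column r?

Ratio test on column p — row 1: 24/(5/3) = 72/5; row 2: 3/(1/3) = 9; row 3: 6/2 = 3. Minimum is 3 at row 3 (w3 leaves); pivot element 2.
Divide row 3 by 2; eliminate column p from the other rows.
z-row update in column r: 2/3 − (-14/3)·(1/2) = 3.

3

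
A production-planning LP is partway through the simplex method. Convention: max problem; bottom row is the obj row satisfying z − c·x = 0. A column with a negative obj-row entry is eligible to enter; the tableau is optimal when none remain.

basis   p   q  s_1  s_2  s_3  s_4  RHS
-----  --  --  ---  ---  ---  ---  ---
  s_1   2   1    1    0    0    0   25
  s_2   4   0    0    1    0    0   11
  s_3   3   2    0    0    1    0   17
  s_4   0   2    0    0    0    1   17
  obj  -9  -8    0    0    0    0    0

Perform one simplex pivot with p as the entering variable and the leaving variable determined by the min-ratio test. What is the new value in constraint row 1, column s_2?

Ratio test on column p — row 1: 25/2 = 25/2; row 2: 11/4 = 11/4; row 3: 17/3 = 17/3; row 4: entry 0 ≤ 0. Minimum is 11/4 at row 2 (s_2 leaves); pivot element 4.
Divide row 2 by 4; eliminate column p from the other rows.
Row 1 update in column s_2: 0 − 2·(1/4) = -1/2.

-1/2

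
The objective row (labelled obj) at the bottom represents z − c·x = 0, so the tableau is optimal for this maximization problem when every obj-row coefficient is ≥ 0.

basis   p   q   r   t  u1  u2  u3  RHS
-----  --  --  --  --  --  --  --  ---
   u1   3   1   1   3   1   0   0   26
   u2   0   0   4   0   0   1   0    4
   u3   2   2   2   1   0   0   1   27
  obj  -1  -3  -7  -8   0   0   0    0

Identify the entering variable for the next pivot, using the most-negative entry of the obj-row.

t

Negative obj-row entries: p: -1, q: -3, r: -7, t: -8.
The most negative is -8 in column t, so t enters.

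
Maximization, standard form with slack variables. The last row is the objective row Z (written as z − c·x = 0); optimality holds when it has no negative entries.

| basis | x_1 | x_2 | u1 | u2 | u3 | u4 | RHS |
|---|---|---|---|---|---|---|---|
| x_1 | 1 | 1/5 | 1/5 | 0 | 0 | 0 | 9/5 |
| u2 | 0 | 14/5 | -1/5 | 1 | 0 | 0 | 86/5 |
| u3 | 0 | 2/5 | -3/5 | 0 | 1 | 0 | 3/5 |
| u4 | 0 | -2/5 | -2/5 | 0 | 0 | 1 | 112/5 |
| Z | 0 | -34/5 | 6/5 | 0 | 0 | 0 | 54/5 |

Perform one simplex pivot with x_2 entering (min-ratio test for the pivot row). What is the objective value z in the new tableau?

21

Ratio test on column x_2 — row 1: (9/5)/(1/5) = 9; row 2: (86/5)/(14/5) = 43/7; row 3: (3/5)/(2/5) = 3/2; row 4: entry -2/5 ≤ 0. Minimum is 3/2 at row 3 (u3 leaves); pivot element 2/5.
Pivot on row 3; the Z-row RHS becomes 54/5 − (-34/5)·(3/2) = 21.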